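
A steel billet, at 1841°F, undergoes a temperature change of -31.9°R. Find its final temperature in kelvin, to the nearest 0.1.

1260.4 K

Initial temperature in Celsius: (1841 - 32) × 5/9 = 1005.0000°C.
The 31.9°R change is an interval, so only the factor 5/9 applies: -31.9 × 5/9 = -17.7222°C.
Final Celsius temperature: 1005.0000 - 17.7222 = 987.2778°C.
In kelvin: 987.2778 + 273.15 = 1260.4 K.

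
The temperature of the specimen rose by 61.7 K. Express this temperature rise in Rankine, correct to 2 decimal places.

For a temperature interval the offset drops out; only the factor 1.8 applies.
61.7 × 1.8 = 111.06.

111.06°R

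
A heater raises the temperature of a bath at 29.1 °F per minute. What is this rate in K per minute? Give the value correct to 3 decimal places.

16.167 K/minute

The quantity depends on a temperature interval, so only the ratio of degree sizes applies; the offset between the scales is irrelevant.
A change of 1°F is a change of 5/9 K, so 29.1 × 5/9 = 16.167.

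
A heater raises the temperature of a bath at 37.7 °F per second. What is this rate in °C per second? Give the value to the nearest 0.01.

The quantity depends on a temperature interval, so only the ratio of degree sizes applies; the offset between the scales is irrelevant.
A change of 1°F is a change of 5/9°C, so 37.7 × 5/9 = 20.94.

20.94 °C/second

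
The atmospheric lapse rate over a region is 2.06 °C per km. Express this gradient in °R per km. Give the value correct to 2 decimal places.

Since only a temperature interval is involved, the additive offset between the scales drops out.
A change of 1°C is a change of 1.8°R, so 2.06 × 1.8 = 3.71.

3.71 °R/km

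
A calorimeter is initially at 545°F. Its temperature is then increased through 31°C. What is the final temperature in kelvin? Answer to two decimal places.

Initial temperature in Celsius: (545 - 32) × 5/9 = 285.0000°C.
Final Celsius temperature: 285.0000 + 31.0000 = 316.0000°C.
In kelvin: 316.0000 + 273.15 = 589.15 K.

589.15 K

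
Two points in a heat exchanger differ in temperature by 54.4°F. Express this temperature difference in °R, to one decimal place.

Fahrenheit and Rankine degrees are the same size, so the interval is unchanged: 54.4.

54.4°R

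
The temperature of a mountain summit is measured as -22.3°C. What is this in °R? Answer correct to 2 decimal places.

451.53°R

In Rankine: -22.3000 × 1.8 + 491.67 = 451.53°R.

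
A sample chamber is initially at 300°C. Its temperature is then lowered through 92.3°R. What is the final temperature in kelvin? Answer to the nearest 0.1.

The 92.3°R change is an interval, so only the factor 5/9 applies: -92.3 × 5/9 = -51.2778°C.
Final Celsius temperature: 300.0000 - 51.2778 = 248.7222°C.
In kelvin: 248.7222 + 273.15 = 521.9 K.

521.9 K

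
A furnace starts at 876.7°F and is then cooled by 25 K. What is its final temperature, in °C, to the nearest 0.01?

Initial temperature in Celsius: (876.7 - 32) × 5/9 = 469.2778°C.
The 25 K change is an interval; Kelvin and Celsius degrees are the same size, so ΔC = -25°C.
Final Celsius temperature: 469.2778 - 25.0000 = 444.2778°C.

444.28°C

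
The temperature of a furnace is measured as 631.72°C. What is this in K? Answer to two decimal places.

In kelvin: 631.7200 + 273.15 = 904.87 K.

904.87 K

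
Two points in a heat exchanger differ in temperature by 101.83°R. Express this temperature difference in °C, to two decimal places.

An interval of 1°R corresponds to 5/9°C.
101.83 × 5/9 = 56.57.

56.57°C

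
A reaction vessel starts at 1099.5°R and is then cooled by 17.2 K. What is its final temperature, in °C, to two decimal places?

Initial temperature in Celsius: (1099.5 - 491.67) × 5/9 = 337.6833°C.
The 17.2 K change is an interval; Kelvin and Celsius degrees are the same size, so ΔC = -17.2°C.
Final Celsius temperature: 337.6833 - 17.2000 = 320.4833°C.

320.48°C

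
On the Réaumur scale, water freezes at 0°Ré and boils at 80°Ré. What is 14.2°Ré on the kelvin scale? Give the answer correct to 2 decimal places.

Linear interpolation between the fixed points: C = (14.2 - 0) × 100 / (80 - 0) = 17.7500°C.
Then 17.7500 + 273.15 = 290.90 K.

290.90 K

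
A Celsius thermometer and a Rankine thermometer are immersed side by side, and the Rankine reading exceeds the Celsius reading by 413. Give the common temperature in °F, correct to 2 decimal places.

-145.01°F

Let x be the Celsius reading; then the Rankine reading is 1.8·x + 491.67.
(1.8·x + 491.67) - x = 413  ⇒  (0.8)·x = -78.67  ⇒  x = -98.3375°C.
In Fahrenheit: -98.3375 × 1.8 + 32 = -145.01°F.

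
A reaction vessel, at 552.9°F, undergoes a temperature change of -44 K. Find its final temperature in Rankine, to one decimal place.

933.4°R

Initial temperature in Celsius: (552.9 - 32) × 5/9 = 289.3889°C.
The 44 K change is an interval; Kelvin and Celsius degrees are the same size, so ΔC = -44°C.
Final Celsius temperature: 289.3889 - 44.0000 = 245.3889°C.
In Rankine: 245.3889 × 1.8 + 491.67 = 933.4°R.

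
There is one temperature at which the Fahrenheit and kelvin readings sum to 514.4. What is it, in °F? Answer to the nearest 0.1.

Let F be the Fahrenheit reading. The kelvin reading is K = 5/9·F + 255.372.
Require F + K = 514.4: (14/9)·F + 255.372 = 514.4.
F = (514.4 - 255.372) / (14/9) = 166.5.

166.5°F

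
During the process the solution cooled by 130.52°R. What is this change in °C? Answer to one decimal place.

72.5°C

Only the scale ratio 5/9 matters for a change in temperature.
130.52 × 5/9 = 72.5.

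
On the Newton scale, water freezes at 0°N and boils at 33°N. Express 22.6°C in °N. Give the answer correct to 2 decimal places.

Linearly onto the Newton scale: 0 + (22.6000 / 100) × (33 - 0) = 7.46°N.

7.46°N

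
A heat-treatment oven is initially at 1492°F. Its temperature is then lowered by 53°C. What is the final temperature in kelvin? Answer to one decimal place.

Initial temperature in Celsius: (1492 - 32) × 5/9 = 811.1111°C.
Final Celsius temperature: 811.1111 - 53.0000 = 758.1111°C.
In kelvin: 758.1111 + 273.15 = 1031.3 K.

1031.3 K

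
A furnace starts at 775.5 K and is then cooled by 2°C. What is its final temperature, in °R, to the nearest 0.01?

Initial temperature in Celsius: 775.5 - 273.15 = 502.3500°C.
Final Celsius temperature: 502.3500 - 2.0000 = 500.3500°C.
In Rankine: 500.3500 × 1.8 + 491.67 = 1392.30°R.

1392.30°R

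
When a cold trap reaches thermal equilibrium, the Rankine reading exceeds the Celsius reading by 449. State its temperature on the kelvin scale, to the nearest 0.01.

Let x be the Rankine reading; then the Celsius reading is 5/9·x - 273.15.
(5/9·x - 273.15) - x = -449  ⇒  (-4/9)·x = -175.85  ⇒  x = 395.6625°R.
In Celsius: (395.6625 - 491.67) × 5/9 = -53.3375°C.
In kelvin: -53.3375 + 273.15 = 219.81 K.

219.81 K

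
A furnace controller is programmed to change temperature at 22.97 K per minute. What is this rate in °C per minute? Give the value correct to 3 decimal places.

The quantity depends on a temperature interval, so only the ratio of degree sizes applies; the offset between the scales is irrelevant.
A change of 1 K is a change of 1°C, so 22.97 × 1 = 22.970.

22.970 °C/minute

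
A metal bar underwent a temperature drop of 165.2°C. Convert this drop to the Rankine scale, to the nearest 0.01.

An interval of 1°C corresponds to 1.8°R.
165.2 × 1.8 = 297.36.

297.36°R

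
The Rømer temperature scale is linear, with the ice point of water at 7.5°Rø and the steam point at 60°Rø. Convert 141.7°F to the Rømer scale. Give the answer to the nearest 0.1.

39.5°Rø

First in Celsius: (141.7 - 32) × 5/9 = 60.9444°C.
Linearly onto the Rømer scale: 7.5 + (60.9444 / 100) × (60 - 7.5) = 39.5°Rø.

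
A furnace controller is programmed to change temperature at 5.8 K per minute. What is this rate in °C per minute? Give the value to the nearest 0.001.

Since only a temperature interval is involved, the additive offset between the scales drops out.
A change of 1 K is a change of 1°C, so 5.8 × 1 = 5.800.

5.800 °C/minute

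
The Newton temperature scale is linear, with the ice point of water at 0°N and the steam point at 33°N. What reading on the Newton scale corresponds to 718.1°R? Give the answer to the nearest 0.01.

First in Celsius: (718.1 - 491.67) × 5/9 = 125.7944°C.
Linearly onto the Newton scale: 0 + (125.7944 / 100) × (33 - 0) = 41.51°N.

41.51°N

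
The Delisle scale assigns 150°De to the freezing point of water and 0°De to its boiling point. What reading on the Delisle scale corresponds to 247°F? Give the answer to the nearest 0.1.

First in Celsius: (247 - 32) × 5/9 = 119.4444°C.
Linearly onto the Delisle scale: 150 + (119.4444 / 100) × (0 - 150) = -29.2°De.

-29.2°De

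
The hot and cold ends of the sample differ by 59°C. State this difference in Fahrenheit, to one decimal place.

106.2°F

For a temperature interval the offset drops out; only the factor 1.8 applies.
59 × 1.8 = 106.2.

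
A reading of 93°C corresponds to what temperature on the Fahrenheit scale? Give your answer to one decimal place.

199.4°F

In Fahrenheit: 93.0000 × 1.8 + 32 = 199.4°F.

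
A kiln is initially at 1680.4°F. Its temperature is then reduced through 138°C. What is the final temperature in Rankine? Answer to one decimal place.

Initial temperature in Celsius: (1680.4 - 32) × 5/9 = 915.7778°C.
Final Celsius temperature: 915.7778 - 138.0000 = 777.7778°C.
In Rankine: 777.7778 × 1.8 + 491.67 = 1891.7°R.

1891.7°R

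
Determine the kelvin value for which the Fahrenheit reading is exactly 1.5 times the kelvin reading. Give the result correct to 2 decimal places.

1532.23 K

Let K be the kelvin reading. The Fahrenheit reading is F = 1.8·K - 459.67.
Require F = 1.5·K: 1.8·K - 459.67 = 1.5·K.
(0.3)·K = 459.67  ⇒  K = 1532.23.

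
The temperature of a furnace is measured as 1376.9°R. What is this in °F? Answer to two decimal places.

917.23°F

In Celsius: (1376.9 - 491.67) × 5/9 = 491.7944°C.
In Fahrenheit: 491.7944 × 1.8 + 32 = 917.23°F.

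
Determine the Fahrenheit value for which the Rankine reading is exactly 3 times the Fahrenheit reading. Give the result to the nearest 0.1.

Let F be the Fahrenheit reading. The Rankine reading is R = 1·F + 459.67.
Require R = 3·F: 1·F + 459.67 = 3·F.
(-2)·F = -459.67  ⇒  F = 229.8.

229.8°F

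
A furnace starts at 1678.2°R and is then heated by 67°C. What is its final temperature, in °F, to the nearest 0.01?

1339.13°F

Initial temperature in Celsius: (1678.2 - 491.67) × 5/9 = 659.1833°C.
Final Celsius temperature: 659.1833 + 67.0000 = 726.1833°C.
In Fahrenheit: 726.1833 × 1.8 + 32 = 1339.13°F.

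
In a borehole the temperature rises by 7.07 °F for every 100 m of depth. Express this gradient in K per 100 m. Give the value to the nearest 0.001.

3.928 K/100 m

Since only a temperature interval is involved, the additive offset between the scales drops out.
A change of 1°F is a change of 5/9 K, so 7.07 × 5/9 = 3.928.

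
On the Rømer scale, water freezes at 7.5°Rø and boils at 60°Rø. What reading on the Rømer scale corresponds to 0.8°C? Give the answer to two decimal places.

Linearly onto the Rømer scale: 7.5 + (0.8000 / 100) × (60 - 7.5) = 7.92°Rø.

7.92°Rø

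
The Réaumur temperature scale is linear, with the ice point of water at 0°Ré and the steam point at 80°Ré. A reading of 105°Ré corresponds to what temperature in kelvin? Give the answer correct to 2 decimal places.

404.40 K

Linear interpolation between the fixed points: C = (105 - 0) × 100 / (80 - 0) = 131.2500°C.
Then 131.2500 + 273.15 = 404.40 K.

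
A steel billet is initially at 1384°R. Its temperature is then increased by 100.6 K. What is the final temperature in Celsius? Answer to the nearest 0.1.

596.3°C

Initial temperature in Celsius: (1384 - 491.67) × 5/9 = 495.7389°C.
The 100.6 K change is an interval; Kelvin and Celsius degrees are the same size, so ΔC = +100.6°C.
Final Celsius temperature: 495.7389 + 100.6000 = 596.3389°C.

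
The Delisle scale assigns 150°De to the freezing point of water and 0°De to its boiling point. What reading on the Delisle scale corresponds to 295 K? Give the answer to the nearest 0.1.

First in Celsius: 295 - 273.15 = 21.8500°C.
Linearly onto the Delisle scale: 150 + (21.8500 / 100) × (0 - 150) = 117.2°De.

117.2°De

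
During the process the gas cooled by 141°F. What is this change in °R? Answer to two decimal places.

Fahrenheit and Rankine degrees are the same size, so the interval is unchanged: 141.00.

141.00°R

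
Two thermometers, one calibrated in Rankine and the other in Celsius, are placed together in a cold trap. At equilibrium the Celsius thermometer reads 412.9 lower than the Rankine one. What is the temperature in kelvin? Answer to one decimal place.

Let x be the Rankine reading; then the Celsius reading is 5/9·x - 273.15.
(5/9·x - 273.15) - x = -412.9  ⇒  (-4/9)·x = -139.75  ⇒  x = 314.4375°R.
In Celsius: (314.4375 - 491.67) × 5/9 = -98.4625°C.
In kelvin: -98.4625 + 273.15 = 174.7 K.

174.7 K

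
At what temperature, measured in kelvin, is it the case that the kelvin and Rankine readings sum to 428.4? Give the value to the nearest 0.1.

Let K be the kelvin reading. The Rankine reading is R = 1.8·K.
Require K + R = 428.4: (2.8)·K = 428.4.
K = (428.4) / (2.8) = 153.0.

153.0 K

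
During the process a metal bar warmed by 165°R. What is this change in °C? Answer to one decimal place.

An interval of 1°R corresponds to 5/9°C.
165 × 5/9 = 91.7.

91.7°C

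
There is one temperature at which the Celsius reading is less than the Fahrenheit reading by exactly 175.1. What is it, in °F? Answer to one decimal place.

354.0°F

Let F be the Fahrenheit reading. The Celsius reading is C = 5/9·F - 17.7778.
Require C - F = -175.1: (-4/9)·F - 17.7778 = -175.1.
F = (-175.1 + 17.7778) / (-4/9) = 354.0.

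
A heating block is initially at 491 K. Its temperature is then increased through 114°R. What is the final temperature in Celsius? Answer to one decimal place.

281.2°C

Initial temperature in Celsius: 491 - 273.15 = 217.8500°C.
The 114°R change is an interval, so only the factor 5/9 applies: +114 × 5/9 = +63.3333°C.
Final Celsius temperature: 217.8500 + 63.3333 = 281.1833°C.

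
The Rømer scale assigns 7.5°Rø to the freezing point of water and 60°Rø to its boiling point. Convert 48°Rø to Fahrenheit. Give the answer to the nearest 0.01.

170.86°F

Linear interpolation between the fixed points: C = (48 - 7.5) × 100 / (60 - 7.5) = 77.1429°C.
Then 77.1429 × 1.8 + 32 = 170.86°F.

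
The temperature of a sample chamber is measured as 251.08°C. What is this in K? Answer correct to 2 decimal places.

In kelvin: 251.0800 + 273.15 = 524.23 K.

524.23 K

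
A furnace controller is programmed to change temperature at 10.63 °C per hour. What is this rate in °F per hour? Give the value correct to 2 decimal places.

19.13 °F/hour

Since only a temperature interval is involved, the additive offset between the scales drops out.
A change of 1°C is a change of 1.8°F, so 10.63 × 1.8 = 19.13.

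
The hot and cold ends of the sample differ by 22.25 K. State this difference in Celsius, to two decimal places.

22.25°C

Kelvin and Celsius degrees are the same size, so the interval is unchanged: 22.25.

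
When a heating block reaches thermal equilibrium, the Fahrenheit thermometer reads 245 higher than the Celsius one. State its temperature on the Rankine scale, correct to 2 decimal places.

Let x be the Celsius reading; then the Fahrenheit reading is 1.8·x + 32.
(1.8·x + 32) - x = 245  ⇒  (0.8)·x = 213  ⇒  x = 266.2500°C.
In Rankine: 266.2500 × 1.8 + 491.67 = 970.92°R.

970.92°R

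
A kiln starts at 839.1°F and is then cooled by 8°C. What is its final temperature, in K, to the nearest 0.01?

Initial temperature in Celsius: (839.1 - 32) × 5/9 = 448.3889°C.
Final Celsius temperature: 448.3889 - 8.0000 = 440.3889°C.
In kelvin: 440.3889 + 273.15 = 713.54 K.

713.54 K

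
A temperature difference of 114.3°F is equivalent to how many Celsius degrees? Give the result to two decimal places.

An interval of 1°F corresponds to 5/9°C.
114.3 × 5/9 = 63.50.

63.50°C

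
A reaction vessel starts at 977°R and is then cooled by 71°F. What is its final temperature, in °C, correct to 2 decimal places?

Initial temperature in Celsius: (977 - 491.67) × 5/9 = 269.6278°C.
The 71°F change is an interval, so only the factor 5/9 applies: -71 × 5/9 = -39.4444°C.
Final Celsius temperature: 269.6278 - 39.4444 = 230.1833°C.

230.18°C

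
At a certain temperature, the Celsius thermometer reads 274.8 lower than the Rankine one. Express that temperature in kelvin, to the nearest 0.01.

Let x be the Rankine reading; then the Celsius reading is 5/9·x - 273.15.
(5/9·x - 273.15) - x = -274.8  ⇒  (-4/9)·x = -1.65  ⇒  x = 3.7125°R.
In Celsius: (3.7125 - 491.67) × 5/9 = -271.0875°C.
In kelvin: -271.0875 + 273.15 = 2.06 K.

2.06 K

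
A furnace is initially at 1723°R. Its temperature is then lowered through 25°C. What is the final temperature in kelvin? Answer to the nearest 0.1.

Initial temperature in Celsius: (1723 - 491.67) × 5/9 = 684.0722°C.
Final Celsius temperature: 684.0722 - 25.0000 = 659.0722°C.
In kelvin: 659.0722 + 273.15 = 932.2 K.

932.2 K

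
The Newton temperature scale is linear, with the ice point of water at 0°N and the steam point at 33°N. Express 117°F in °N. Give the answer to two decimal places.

First in Celsius: (117 - 32) × 5/9 = 47.2222°C.
Linearly onto the Newton scale: 0 + (47.2222 / 100) × (33 - 0) = 15.58°N.

15.58°N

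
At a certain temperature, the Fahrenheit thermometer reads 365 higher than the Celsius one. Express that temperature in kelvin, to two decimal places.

689.40 K

Let x be the Celsius reading; then the Fahrenheit reading is 1.8·x + 32.
(1.8·x + 32) - x = 365  ⇒  (0.8)·x = 333  ⇒  x = 416.2500°C.
In kelvin: 416.2500 + 273.15 = 689.40 K.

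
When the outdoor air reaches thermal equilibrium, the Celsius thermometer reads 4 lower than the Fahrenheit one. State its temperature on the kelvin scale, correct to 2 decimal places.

238.15 K

Let x be the Fahrenheit reading; then the Celsius reading is 5/9·x - 17.7778.
(5/9·x - 17.7778) - x = -4  ⇒  (-4/9)·x = 13.7778  ⇒  x = -31.0000°F.
In Celsius: (-31 - 32) × 5/9 = -35.0000°C.
In kelvin: -35.0000 + 273.15 = 238.15 K.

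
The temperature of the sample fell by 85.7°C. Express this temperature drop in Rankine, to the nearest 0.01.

154.26°R

Only the scale ratio 1.8 matters for a change in temperature.
85.7 × 1.8 = 154.26.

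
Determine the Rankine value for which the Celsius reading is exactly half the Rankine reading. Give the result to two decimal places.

Let R be the Rankine reading. The Celsius reading is C = 5/9·R - 273.15.
Require C = 0.5·R: 5/9·R - 273.15 = 0.5·R.
(1/18)·R = 273.15  ⇒  R = 4916.70.

4916.70°R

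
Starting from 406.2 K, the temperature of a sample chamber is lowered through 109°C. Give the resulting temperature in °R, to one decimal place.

535.0°R

Initial temperature in Celsius: 406.2 - 273.15 = 133.0500°C.
Final Celsius temperature: 133.0500 - 109.0000 = 24.0500°C.
In Rankine: 24.0500 × 1.8 + 491.67 = 535.0°R.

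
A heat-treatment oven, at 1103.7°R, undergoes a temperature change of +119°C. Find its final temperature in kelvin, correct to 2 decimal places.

Initial temperature in Celsius: (1103.7 - 491.67) × 5/9 = 340.0167°C.
Final Celsius temperature: 340.0167 + 119.0000 = 459.0167°C.
In kelvin: 459.0167 + 273.15 = 732.17 K.

732.17 K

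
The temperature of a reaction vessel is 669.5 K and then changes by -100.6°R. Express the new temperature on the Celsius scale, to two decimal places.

Initial temperature in Celsius: 669.5 - 273.15 = 396.3500°C.
The 100.6°R change is an interval, so only the factor 5/9 applies: -100.6 × 5/9 = -55.8889°C.
Final Celsius temperature: 396.3500 - 55.8889 = 340.4611°C.

340.46°C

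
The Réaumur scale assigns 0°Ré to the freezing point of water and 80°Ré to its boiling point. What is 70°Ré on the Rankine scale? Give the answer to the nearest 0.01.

Linear interpolation between the fixed points: C = (70 - 0) × 100 / (80 - 0) = 87.5000°C.
Then 87.5000 × 1.8 + 491.67 = 649.17°R.

649.17°R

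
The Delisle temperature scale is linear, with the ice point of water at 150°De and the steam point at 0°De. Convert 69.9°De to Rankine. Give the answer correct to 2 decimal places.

587.79°R

Linear interpolation between the fixed points: C = (69.9 - 150) × 100 / (0 - 150) = 53.4000°C.
Then 53.4000 × 1.8 + 491.67 = 587.79°R.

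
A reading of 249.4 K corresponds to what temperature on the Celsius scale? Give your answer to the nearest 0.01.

-23.75°C

In Celsius: 249.4 - 273.15 = -23.7500°C.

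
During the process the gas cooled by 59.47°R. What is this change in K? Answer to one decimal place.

An interval of 1°R corresponds to 5/9 K.
59.47 × 5/9 = 33.0.

33.0 K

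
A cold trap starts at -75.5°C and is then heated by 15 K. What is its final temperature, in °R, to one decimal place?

382.8°R

The 15 K change is an interval; Kelvin and Celsius degrees are the same size, so ΔC = +15°C.
Final Celsius temperature: -75.5000 + 15.0000 = -60.5000°C.
In Rankine: -60.5000 × 1.8 + 491.67 = 382.8°R.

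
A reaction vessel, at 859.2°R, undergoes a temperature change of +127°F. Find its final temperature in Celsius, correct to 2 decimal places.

Initial temperature in Celsius: (859.2 - 491.67) × 5/9 = 204.1833°C.
The 127°F change is an interval, so only the factor 5/9 applies: +127 × 5/9 = +70.5556°C.
Final Celsius temperature: 204.1833 + 70.5556 = 274.7389°C.

274.74°C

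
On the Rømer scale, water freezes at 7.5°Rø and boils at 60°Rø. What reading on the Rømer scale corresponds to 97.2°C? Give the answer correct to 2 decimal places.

58.53°Rø

Linearly onto the Rømer scale: 7.5 + (97.2000 / 100) × (60 - 7.5) = 58.53°Rø.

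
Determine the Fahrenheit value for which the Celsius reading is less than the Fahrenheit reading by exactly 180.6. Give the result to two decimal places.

366.35°F

Let F be the Fahrenheit reading. The Celsius reading is C = 5/9·F - 17.7778.
Require C - F = -180.6: (-4/9)·F - 17.7778 = -180.6.
F = (-180.6 + 17.7778) / (-4/9) = 366.35.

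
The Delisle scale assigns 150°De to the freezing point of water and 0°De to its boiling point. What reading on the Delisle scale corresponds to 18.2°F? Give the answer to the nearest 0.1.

161.5°De

First in Celsius: (18.2 - 32) × 5/9 = -7.6667°C.
Linearly onto the Delisle scale: 150 + (-7.6667 / 100) × (0 - 150) = 161.5°De.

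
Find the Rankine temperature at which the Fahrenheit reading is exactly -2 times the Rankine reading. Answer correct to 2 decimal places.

153.22°R

Let R be the Rankine reading. The Fahrenheit reading is F = 1·R - 459.67.
Require F = -2·R: 1·R - 459.67 = -2·R.
(3)·R = 459.67  ⇒  R = 153.22.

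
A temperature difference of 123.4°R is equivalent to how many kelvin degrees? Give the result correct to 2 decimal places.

An interval of 1°R corresponds to 5/9 K.
123.4 × 5/9 = 68.56.

68.56 K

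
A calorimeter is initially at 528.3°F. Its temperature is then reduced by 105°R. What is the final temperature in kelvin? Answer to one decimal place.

Initial temperature in Celsius: (528.3 - 32) × 5/9 = 275.7222°C.
The 105°R change is an interval, so only the factor 5/9 applies: -105 × 5/9 = -58.3333°C.
Final Celsius temperature: 275.7222 - 58.3333 = 217.3889°C.
In kelvin: 217.3889 + 273.15 = 490.5 K.

490.5 K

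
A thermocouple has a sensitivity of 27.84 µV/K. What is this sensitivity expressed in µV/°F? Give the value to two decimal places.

Since only a temperature interval is involved, the additive offset between the scales drops out.
A change of 1°F is a change of 5/9 K, so per °F the value is 27.84 × 5/9 = 15.47.

15.47 µV/°F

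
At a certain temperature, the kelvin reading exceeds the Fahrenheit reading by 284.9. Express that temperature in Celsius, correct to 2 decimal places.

-54.69°C

Let x be the kelvin reading; then the Fahrenheit reading is 1.8·x - 459.67.
(1.8·x - 459.67) - x = -284.9  ⇒  (0.8)·x = 174.77  ⇒  x = 218.4625 K.
In Celsius: 218.4625 - 273.15 = -54.69°C.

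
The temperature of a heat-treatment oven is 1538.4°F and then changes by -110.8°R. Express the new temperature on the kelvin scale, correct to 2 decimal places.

Initial temperature in Celsius: (1538.4 - 32) × 5/9 = 836.8889°C.
The 110.8°R change is an interval, so only the factor 5/9 applies: -110.8 × 5/9 = -61.5556°C.
Final Celsius temperature: 836.8889 - 61.5556 = 775.3333°C.
In kelvin: 775.3333 + 273.15 = 1048.48 K.

1048.48 K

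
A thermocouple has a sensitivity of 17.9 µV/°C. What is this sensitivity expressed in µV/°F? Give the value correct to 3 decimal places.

9.944 µV/°F

The quantity depends on a temperature interval, so only the ratio of degree sizes applies; the offset between the scales is irrelevant.
A change of 1°F is a change of 5/9°C, so per °F the value is 17.9 × 5/9 = 9.944.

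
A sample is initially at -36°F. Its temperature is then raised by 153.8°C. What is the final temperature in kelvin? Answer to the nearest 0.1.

Initial temperature in Celsius: (-36 - 32) × 5/9 = -37.7778°C.
Final Celsius temperature: -37.7778 + 153.8000 = 116.0222°C.
In kelvin: 116.0222 + 273.15 = 389.2 K.

389.2 K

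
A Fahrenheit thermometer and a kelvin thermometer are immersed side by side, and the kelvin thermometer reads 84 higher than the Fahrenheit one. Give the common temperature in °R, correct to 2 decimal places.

845.26°R

Let x be the Fahrenheit reading; then the kelvin reading is 5/9·x + 255.372.
(5/9·x + 255.372) - x = 84  ⇒  (-4/9)·x = -171.372  ⇒  x = 385.5875°F.
In Celsius: (385.5875 - 32) × 5/9 = 196.4375°C.
In Rankine: 196.4375 × 1.8 + 491.67 = 845.26°R.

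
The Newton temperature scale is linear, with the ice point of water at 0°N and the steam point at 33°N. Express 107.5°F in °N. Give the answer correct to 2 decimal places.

First in Celsius: (107.5 - 32) × 5/9 = 41.9444°C.
Linearly onto the Newton scale: 0 + (41.9444 / 100) × (33 - 0) = 13.84°N.

13.84°N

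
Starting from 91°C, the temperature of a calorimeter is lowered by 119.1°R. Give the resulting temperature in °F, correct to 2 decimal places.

The 119.1°R change is an interval, so only the factor 5/9 applies: -119.1 × 5/9 = -66.1667°C.
Final Celsius temperature: 91.0000 - 66.1667 = 24.8333°C.
In Fahrenheit: 24.8333 × 1.8 + 32 = 76.70°F.

76.70°F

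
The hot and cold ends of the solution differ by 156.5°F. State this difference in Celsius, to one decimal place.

86.9°C

An interval of 1°F corresponds to 5/9°C.
156.5 × 5/9 = 86.9.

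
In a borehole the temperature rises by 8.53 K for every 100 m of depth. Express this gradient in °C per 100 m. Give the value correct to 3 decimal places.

8.530 °C/100 m

The quantity depends on a temperature interval, so only the ratio of degree sizes applies; the offset between the scales is irrelevant.
A change of 1 K is a change of 1°C, so 8.53 × 1 = 8.530.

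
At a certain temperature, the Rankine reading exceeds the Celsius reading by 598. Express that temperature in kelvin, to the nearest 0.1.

406.1 K

Let x be the Celsius reading; then the Rankine reading is 1.8·x + 491.67.
(1.8·x + 491.67) - x = 598  ⇒  (0.8)·x = 106.33  ⇒  x = 132.9125°C.
In kelvin: 132.9125 + 273.15 = 406.1 K.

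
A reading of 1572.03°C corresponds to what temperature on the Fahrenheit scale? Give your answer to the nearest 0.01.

2861.65°F

In Fahrenheit: 1572.0300 × 1.8 + 32 = 2861.65°F.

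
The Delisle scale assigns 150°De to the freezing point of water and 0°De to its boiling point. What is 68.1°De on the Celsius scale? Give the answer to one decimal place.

54.6°C

Linear interpolation between the fixed points: C = (68.1 - 150) × 100 / (0 - 150) = 54.6000°C.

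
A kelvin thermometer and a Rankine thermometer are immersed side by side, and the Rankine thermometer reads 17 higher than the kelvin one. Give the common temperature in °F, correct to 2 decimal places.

-421.42°F

Let x be the kelvin reading; then the Rankine reading is 1.8·x.
(1.8·x) - x = 17  ⇒  (0.8)·x = 17  ⇒  x = 21.2500 K.
In Celsius: 21.25 - 273.15 = -251.9000°C.
In Fahrenheit: -251.9000 × 1.8 + 32 = -421.42°F.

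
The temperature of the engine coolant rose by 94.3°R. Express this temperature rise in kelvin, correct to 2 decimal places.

52.39 K

An interval of 1°R corresponds to 5/9 K.
94.3 × 5/9 = 52.39.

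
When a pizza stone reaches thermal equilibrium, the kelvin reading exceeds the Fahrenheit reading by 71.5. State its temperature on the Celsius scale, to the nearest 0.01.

212.06°C

Let x be the Fahrenheit reading; then the kelvin reading is 5/9·x + 255.372.
(5/9·x + 255.372) - x = 71.5  ⇒  (-4/9)·x = -183.872  ⇒  x = 413.7125°F.
In Celsius: (413.7125 - 32) × 5/9 = 212.06°C.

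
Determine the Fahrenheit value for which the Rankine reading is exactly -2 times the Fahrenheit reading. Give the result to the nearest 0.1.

-153.2°F

Let F be the Fahrenheit reading. The Rankine reading is R = 1·F + 459.67.
Require R = -2·F: 1·F + 459.67 = -2·F.
(3)·F = -459.67  ⇒  F = -153.2.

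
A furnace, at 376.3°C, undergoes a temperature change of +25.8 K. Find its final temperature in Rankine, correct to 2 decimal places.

1215.45°R

The 25.8 K change is an interval; Kelvin and Celsius degrees are the same size, so ΔC = +25.8°C.
Final Celsius temperature: 376.3000 + 25.8000 = 402.1000°C.
In Rankine: 402.1000 × 1.8 + 491.67 = 1215.45°R.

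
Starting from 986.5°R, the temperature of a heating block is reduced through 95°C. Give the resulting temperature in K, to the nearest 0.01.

Initial temperature in Celsius: (986.5 - 491.67) × 5/9 = 274.9056°C.
Final Celsius temperature: 274.9056 - 95.0000 = 179.9056°C.
In kelvin: 179.9056 + 273.15 = 453.06 K.

453.06 K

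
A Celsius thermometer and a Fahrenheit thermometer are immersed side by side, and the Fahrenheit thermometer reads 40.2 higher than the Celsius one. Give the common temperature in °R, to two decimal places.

Let x be the Celsius reading; then the Fahrenheit reading is 1.8·x + 32.
(1.8·x + 32) - x = 40.2  ⇒  (0.8)·x = 8.2  ⇒  x = 10.2500°C.
In Rankine: 10.2500 × 1.8 + 491.67 = 510.12°R.

510.12°R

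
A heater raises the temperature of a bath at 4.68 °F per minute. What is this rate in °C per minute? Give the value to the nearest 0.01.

2.60 °C/minute

The quantity depends on a temperature interval, so only the ratio of degree sizes applies; the offset between the scales is irrelevant.
A change of 1°F is a change of 5/9°C, so 4.68 × 5/9 = 2.60.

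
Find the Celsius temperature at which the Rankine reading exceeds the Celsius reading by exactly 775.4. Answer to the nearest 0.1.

Let C be the Celsius reading. The Rankine reading is R = 1.8·C + 491.67.
Require R - C = 775.4: (0.8)·C + 491.67 = 775.4.
C = (775.4 - 491.67) / (0.8) = 354.7.

354.7°C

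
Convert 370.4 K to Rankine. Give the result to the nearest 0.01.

666.72°R

In Celsius: 370.4 - 273.15 = 97.2500°C.
In Rankine: 97.2500 × 1.8 + 491.67 = 666.72°R.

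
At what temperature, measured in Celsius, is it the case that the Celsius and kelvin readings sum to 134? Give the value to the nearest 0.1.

-69.6°C

Let C be the Celsius reading. The kelvin reading is K = 1·C + 273.15.
Require C + K = 134: (2)·C + 273.15 = 134.
C = (134 - 273.15) / (2) = -69.6.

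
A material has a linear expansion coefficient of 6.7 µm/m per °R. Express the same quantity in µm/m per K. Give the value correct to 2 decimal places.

The quantity depends on a temperature interval, so only the ratio of degree sizes applies; the offset between the scales is irrelevant.
A change of 1 K is a change of 1.8°R, so per K the value is 6.7 × 1.8 = 12.06.

12.06 µm/m per K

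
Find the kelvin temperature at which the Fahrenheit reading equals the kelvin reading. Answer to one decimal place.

Let K be the kelvin reading. The Fahrenheit reading is F = 1.8·K - 459.67.
Set F = K: 1.8·K - 459.67 = K.
(0.8)·K = 459.67  ⇒  K = 574.6.

574.6 K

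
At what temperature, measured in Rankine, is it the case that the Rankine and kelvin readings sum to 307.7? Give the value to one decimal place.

Let R be the Rankine reading. The kelvin reading is K = 5/9·R.
Require R + K = 307.7: (14/9)·R = 307.7.
R = (307.7) / (14/9) = 197.8.

197.8°R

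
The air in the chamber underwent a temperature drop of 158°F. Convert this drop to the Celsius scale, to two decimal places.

For a temperature interval the offset drops out; only the factor 5/9 applies.
158 × 5/9 = 87.78.

87.78°C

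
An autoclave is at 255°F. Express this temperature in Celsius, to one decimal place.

In Celsius: (255 - 32) × 5/9 = 123.8889°C.

123.9°C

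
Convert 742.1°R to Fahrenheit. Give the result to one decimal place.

282.4°F

In Celsius: (742.1 - 491.67) × 5/9 = 139.1278°C.
In Fahrenheit: 139.1278 × 1.8 + 32 = 282.4°F.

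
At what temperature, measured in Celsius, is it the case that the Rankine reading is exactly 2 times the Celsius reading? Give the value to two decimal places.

Let C be the Celsius reading. The Rankine reading is R = 1.8·C + 491.67.
Require R = 2·C: 1.8·C + 491.67 = 2·C.
(-0.2)·C = -491.67  ⇒  C = 2458.35.

2458.35°C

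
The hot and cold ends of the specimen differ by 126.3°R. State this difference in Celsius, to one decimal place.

70.2°C

An interval of 1°R corresponds to 5/9°C.
126.3 × 5/9 = 70.2.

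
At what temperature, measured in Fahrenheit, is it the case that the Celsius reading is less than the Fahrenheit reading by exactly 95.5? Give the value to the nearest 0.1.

Let F be the Fahrenheit reading. The Celsius reading is C = 5/9·F - 17.7778.
Require C - F = -95.5: (-4/9)·F - 17.7778 = -95.5.
F = (-95.5 + 17.7778) / (-4/9) = 174.9.

174.9°F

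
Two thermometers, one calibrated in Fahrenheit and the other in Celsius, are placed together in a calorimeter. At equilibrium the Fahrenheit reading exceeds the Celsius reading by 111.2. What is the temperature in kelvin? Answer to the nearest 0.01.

372.15 K

Let x be the Fahrenheit reading; then the Celsius reading is 5/9·x - 17.7778.
(5/9·x - 17.7778) - x = -111.2  ⇒  (-4/9)·x = -93.4222  ⇒  x = 210.2000°F.
In Celsius: (210.2 - 32) × 5/9 = 99.0000°C.
In kelvin: 99.0000 + 273.15 = 372.15 K.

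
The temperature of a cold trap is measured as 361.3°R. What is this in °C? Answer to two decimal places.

In Celsius: (361.3 - 491.67) × 5/9 = -72.4278°C.

-72.43°C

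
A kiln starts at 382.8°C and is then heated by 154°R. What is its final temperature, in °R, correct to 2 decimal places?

The 154°R change is an interval, so only the factor 5/9 applies: +154 × 5/9 = +85.5556°C.
Final Celsius temperature: 382.8000 + 85.5556 = 468.3556°C.
In Rankine: 468.3556 × 1.8 + 491.67 = 1334.71°R.

1334.71°R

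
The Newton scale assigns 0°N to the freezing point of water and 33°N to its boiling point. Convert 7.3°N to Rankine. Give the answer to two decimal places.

531.49°R

Linear interpolation between the fixed points: C = (7.3 - 0) × 100 / (33 - 0) = 22.1212°C.
Then 22.1212 × 1.8 + 491.67 = 531.49°R.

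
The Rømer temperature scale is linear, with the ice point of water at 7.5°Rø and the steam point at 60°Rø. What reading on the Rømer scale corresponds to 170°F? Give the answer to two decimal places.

47.75°Rø

First in Celsius: (170 - 32) × 5/9 = 76.6667°C.
Linearly onto the Rømer scale: 7.5 + (76.6667 / 100) × (60 - 7.5) = 47.75°Rø.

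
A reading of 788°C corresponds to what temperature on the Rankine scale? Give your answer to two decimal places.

1910.07°R

In Rankine: 788.0000 × 1.8 + 491.67 = 1910.07°R.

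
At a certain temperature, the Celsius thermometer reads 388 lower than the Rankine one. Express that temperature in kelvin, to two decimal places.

Let x be the Rankine reading; then the Celsius reading is 5/9·x - 273.15.
(5/9·x - 273.15) - x = -388  ⇒  (-4/9)·x = -114.85  ⇒  x = 258.4125°R.
In Celsius: (258.4125 - 491.67) × 5/9 = -129.5875°C.
In kelvin: -129.5875 + 273.15 = 143.56 K.

143.56 K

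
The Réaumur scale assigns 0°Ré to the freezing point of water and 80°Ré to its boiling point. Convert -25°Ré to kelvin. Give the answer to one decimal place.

241.9 K

Linear interpolation between the fixed points: C = (-25 - 0) × 100 / (80 - 0) = -31.2500°C.
Then -31.2500 + 273.15 = 241.9 K.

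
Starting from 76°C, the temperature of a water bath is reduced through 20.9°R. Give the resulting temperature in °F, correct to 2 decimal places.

The 20.9°R change is an interval, so only the factor 5/9 applies: -20.9 × 5/9 = -11.6111°C.
Final Celsius temperature: 76.0000 - 11.6111 = 64.3889°C.
In Fahrenheit: 64.3889 × 1.8 + 32 = 147.90°F.

147.90°F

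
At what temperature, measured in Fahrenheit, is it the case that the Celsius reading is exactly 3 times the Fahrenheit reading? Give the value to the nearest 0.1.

Let F be the Fahrenheit reading. The Celsius reading is C = 5/9·F - 17.7778.
Require C = 3·F: 5/9·F - 17.7778 = 3·F.
(-22/9)·F = 17.7778  ⇒  F = -7.3.

-7.3°F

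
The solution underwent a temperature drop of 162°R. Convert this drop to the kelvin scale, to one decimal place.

90.0 K

For a temperature interval the offset drops out; only the factor 5/9 applies.
162 × 5/9 = 90.0.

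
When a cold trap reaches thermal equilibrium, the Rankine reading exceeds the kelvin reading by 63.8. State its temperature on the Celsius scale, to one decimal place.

Let x be the kelvin reading; then the Rankine reading is 1.8·x.
(1.8·x) - x = 63.8  ⇒  (0.8)·x = 63.8  ⇒  x = 79.7500 K.
In Celsius: 79.75 - 273.15 = -193.4°C.

-193.4°C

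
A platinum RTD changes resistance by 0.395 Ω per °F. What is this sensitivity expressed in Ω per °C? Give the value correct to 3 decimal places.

Since only a temperature interval is involved, the additive offset between the scales drops out.
A change of 1°C is a change of 1.8°F, so per °C the value is 0.395 × 1.8 = 0.711.

0.711 Ω per °C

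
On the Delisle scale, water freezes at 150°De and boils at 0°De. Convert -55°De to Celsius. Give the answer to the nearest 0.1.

136.7°C

Linear interpolation between the fixed points: C = (-55 - 150) × 100 / (0 - 150) = 136.6667°C.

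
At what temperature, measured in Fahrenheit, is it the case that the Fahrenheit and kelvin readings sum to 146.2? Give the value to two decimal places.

-70.18°F

Let F be the Fahrenheit reading. The kelvin reading is K = 5/9·F + 255.372.
Require F + K = 146.2: (14/9)·F + 255.372 = 146.2.
F = (146.2 - 255.372) / (14/9) = -70.18.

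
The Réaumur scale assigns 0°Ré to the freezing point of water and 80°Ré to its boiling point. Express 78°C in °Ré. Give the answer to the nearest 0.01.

62.40°Ré

Linearly onto the Réaumur scale: 0 + (78.0000 / 100) × (80 - 0) = 62.40°Ré.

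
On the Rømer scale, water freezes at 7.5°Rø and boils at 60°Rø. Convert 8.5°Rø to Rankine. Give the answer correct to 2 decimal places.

Linear interpolation between the fixed points: C = (8.5 - 7.5) × 100 / (60 - 7.5) = 1.9048°C.
Then 1.9048 × 1.8 + 491.67 = 495.10°R.

495.10°R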